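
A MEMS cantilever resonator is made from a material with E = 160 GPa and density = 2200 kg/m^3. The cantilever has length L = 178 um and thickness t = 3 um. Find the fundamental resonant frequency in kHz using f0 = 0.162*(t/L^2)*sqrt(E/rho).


Step 1: Convert units to SI.
t_SI = 3e-6 m, L_SI = 178e-6 m
Step 2: Calculate sqrt(E/rho).
sqrt(160e9 / 2200) = 8528.03 m/s
Step 3: Compute f0.
f0 = 0.162 * 3e-6 / (178e-6)^2 * 8528.03 = 130811.2 Hz = 130.81 kHz


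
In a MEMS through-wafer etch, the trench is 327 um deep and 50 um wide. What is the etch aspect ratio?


Step 1: AR = depth / width
Step 2: AR = 327 / 50
AR = 6.5


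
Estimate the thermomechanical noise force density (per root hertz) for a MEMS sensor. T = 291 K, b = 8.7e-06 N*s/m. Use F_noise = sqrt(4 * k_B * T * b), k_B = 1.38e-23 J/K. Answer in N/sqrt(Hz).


Step 1: Compute 4 * k_B * T * b
= 4 * 1.38e-23 * 291 * 8.7e-06
= 1.3975e-25 N^2/Hz
Step 2: F_noise = sqrt(1.3975e-25)
F_noise = 3.74e-13 N/sqrt(Hz)


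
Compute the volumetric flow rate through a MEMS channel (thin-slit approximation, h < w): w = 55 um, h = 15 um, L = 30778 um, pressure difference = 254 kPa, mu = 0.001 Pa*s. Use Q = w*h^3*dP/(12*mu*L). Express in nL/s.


Step 1: Convert all dimensions to SI (meters).
w = 55e-6 m, h = 15e-6 m, L = 30778e-6 m, dP = 254e3 Pa
Step 2: Q = w * h^3 * dP / (12 * mu * L)
Q = 55e-6 * (15e-6)^3 * 254e3 / (12 * 0.001 * 30778e-6) = 1.2765815e-10 m^3/s
Step 3: Convert Q from m^3/s to nL/s (1 m^3 = 1e12 nL, so multiply by 1e12).
Q = 127.658 nL/s


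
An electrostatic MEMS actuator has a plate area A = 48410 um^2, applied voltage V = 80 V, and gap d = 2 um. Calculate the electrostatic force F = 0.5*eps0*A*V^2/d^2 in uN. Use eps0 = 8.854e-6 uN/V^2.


Step 1: Identify parameters.
eps0 = 8.854e-6 uN/V^2, A = 48410 um^2, V = 80 V, d = 2 um
Step 2: Compute V^2 = 80^2 = 6400
Step 3: Compute d^2 = 2^2 = 4
Step 4: F = 0.5 * 8.854e-6 * 48410 * 6400 / 4
F = 342.898 uN


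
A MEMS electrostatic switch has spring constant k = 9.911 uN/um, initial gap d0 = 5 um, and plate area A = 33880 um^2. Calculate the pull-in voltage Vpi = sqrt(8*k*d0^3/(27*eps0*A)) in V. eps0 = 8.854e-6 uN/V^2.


Step 1: Compute numerator: 8 * k * d0^3 = 8 * 9.911 * 5^3 = 9911.0
Step 2: Compute denominator: 27 * eps0 * A = 27 * 8.854e-6 * 33880 = 8.099285
Step 3: Vpi = sqrt(9911.0 / 8.099285)
Vpi = 34.98 V


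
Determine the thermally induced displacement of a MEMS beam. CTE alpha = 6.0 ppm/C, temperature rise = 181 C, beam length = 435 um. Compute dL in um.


Step 1: Convert CTE: alpha = 6.0 ppm/C = 6.0e-6 /C
Step 2: dL = 6.0e-6 * 181 * 435
dL = 0.4724 um


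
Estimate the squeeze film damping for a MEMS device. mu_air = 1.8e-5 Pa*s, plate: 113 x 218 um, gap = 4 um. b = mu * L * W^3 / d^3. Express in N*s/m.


Step 1: Convert to SI.
L = 113e-6 m, W = 218e-6 m, d = 4e-6 m
Step 2: W^3 = (218e-6)^3 = 1.04e-11 m^3
Step 3: d^3 = (4e-6)^3 = 6.40e-17 m^3
Step 4: b = 1.8e-5 * 113e-6 * 1.04e-11 / 6.40e-17
b = 3.29e-04 N*s/m


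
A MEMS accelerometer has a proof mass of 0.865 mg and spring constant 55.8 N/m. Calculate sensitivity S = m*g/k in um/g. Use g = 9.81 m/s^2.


Step 1: Convert mass: m = 0.865 mg = 8.65e-07 kg
Step 2: S = m * g / k = 8.65e-07 * 9.81 / 55.8
Step 3: S = 1.52e-07 m/g
Step 4: Convert to um/g: S = 0.152 um/g


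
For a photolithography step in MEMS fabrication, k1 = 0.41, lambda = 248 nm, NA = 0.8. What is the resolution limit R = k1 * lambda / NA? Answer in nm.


Step 1: Identify values: k1 = 0.41, lambda = 248 nm, NA = 0.8
Step 2: R = k1 * lambda / NA
R = 0.41 * 248 / 0.8
R = 127.1 nm


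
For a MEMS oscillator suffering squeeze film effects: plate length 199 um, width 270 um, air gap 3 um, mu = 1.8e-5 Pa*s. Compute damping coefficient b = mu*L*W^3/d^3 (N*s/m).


Step 1: Convert to SI.
L = 199e-6 m, W = 270e-6 m, d = 3e-6 m
Step 2: W^3 = (270e-6)^3 = 1.97e-11 m^3
Step 3: d^3 = (3e-6)^3 = 2.70e-17 m^3
Step 4: b = 1.8e-5 * 199e-6 * 1.97e-11 / 2.70e-17
b = 2.61e-03 N*s/m


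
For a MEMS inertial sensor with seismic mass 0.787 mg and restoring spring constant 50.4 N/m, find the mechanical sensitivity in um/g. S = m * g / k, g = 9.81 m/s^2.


Step 1: Convert mass: m = 0.787 mg = 7.87e-07 kg
Step 2: S = m * g / k = 7.87e-07 * 9.81 / 50.4
Step 3: S = 1.53e-07 m/g
Step 4: Convert to um/g: S = 0.153 um/g


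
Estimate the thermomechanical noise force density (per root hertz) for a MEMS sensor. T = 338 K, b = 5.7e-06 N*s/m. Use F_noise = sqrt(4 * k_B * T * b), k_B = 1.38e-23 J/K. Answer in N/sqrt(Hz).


Step 1: Compute 4 * k_B * T * b
= 4 * 1.38e-23 * 338 * 5.7e-06
= 1.0635e-25 N^2/Hz
Step 2: F_noise = sqrt(1.0635e-25)
F_noise = 3.26e-13 N/sqrt(Hz)


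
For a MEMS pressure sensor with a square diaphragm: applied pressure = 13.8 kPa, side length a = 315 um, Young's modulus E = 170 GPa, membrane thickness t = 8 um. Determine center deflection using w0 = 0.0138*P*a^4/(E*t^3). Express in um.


Step 1: Convert pressure to compatible units (E is in GPa, so P in GPa).
P = 13.8 kPa = 13.8e-6 GPa
Step 2: Compute numerator: 0.0138 * P * a^4.
a^4 = 315^4 = 9845600625
numerator = 0.0138 * 13.8e-6 * 9845600625 = 1.875e+03
Step 3: Compute denominator: E * t^3 = 170 * 8^3 = 87040
Step 4: w0 = numerator / denominator = 1.875e+03 / 87040 = 0.0215 um


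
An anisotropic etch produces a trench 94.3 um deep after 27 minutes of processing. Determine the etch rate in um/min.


Step 1: Etch rate = depth / time
Step 2: rate = 94.3 / 27
rate = 3.493 um/min


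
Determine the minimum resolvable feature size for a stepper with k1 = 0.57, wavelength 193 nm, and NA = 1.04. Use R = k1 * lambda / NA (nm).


Step 1: Identify values: k1 = 0.57, lambda = 193 nm, NA = 1.04
Step 2: R = k1 * lambda / NA
R = 0.57 * 193 / 1.04
R = 105.8 nm


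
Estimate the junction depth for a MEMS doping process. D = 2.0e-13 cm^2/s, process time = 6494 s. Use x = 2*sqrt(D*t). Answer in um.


Step 1: Compute D*t = 2.0e-13 * 6494 = 1.2988e-09 cm^2
Step 2: sqrt(D*t) = 3.6039e-05 cm
Step 3: x = 2 * 3.6039e-05 cm = 7.2078e-05 cm
Step 4: Convert to um (1 cm = 1e4 um): x = 0.721 um


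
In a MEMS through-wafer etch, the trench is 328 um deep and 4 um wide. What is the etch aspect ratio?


Step 1: AR = depth / width
Step 2: AR = 328 / 4
AR = 82.0


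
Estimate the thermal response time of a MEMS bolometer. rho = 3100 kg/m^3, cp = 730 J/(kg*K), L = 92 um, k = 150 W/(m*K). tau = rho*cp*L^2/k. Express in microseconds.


Step 1: Convert L to m: L = 92e-6 m
Step 2: L^2 = (92e-6)^2 = 8.464e-09 m^2
Step 3: tau = 3100 * 730 * 8.464e-09 / 150 = 1.2769355e-04 s
Step 4: Convert to microseconds (multiply by 1e6).
tau = 127.694 us


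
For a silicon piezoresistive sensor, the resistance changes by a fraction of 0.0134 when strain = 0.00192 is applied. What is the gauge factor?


Step 1: Identify values.
dR/R = 0.0134, strain = 0.00192
Step 2: GF = (dR/R) / strain = 0.0134 / 0.00192
GF = 7.0


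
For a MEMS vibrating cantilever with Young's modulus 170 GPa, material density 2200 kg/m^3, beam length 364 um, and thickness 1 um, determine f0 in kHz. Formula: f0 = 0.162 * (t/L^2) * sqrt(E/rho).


Step 1: Convert units to SI.
t_SI = 1e-6 m, L_SI = 364e-6 m
Step 2: Calculate sqrt(E/rho).
sqrt(170e9 / 2200) = 8790.49 m/s
Step 3: Compute f0.
f0 = 0.162 * 1e-6 / (364e-6)^2 * 8790.49 = 10747.9 Hz = 10.75 kHz


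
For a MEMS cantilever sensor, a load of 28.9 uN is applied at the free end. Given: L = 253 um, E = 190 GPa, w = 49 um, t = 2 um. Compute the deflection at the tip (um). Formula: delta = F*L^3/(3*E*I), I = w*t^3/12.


Step 1: Calculate the second moment of area.
I = w * t^3 / 12 = 49 * 2^3 / 12 = 32.6667 um^4
Step 2: Convert E to consistent units (1 GPa = 1000 uN/um^2).
E = 190 GPa = 190000 uN/um^2
Step 3: Calculate tip deflection.
delta = F * L^3 / (3 * E * I)
delta = 28.9 * 253^3 / (3 * 190000 * 32.6667)
delta = 25.135 um


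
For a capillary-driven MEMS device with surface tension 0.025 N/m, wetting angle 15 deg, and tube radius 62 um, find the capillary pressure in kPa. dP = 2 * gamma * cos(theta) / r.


Step 1: cos(15 deg) = 0.9659
Step 2: Convert r to m: r = 62e-6 m
Step 3: dP = 2 * 0.025 * 0.9659 / 62e-6 = 779.0 Pa
Step 4: Convert Pa to kPa (divide by 1000).
dP = 0.78 kPa


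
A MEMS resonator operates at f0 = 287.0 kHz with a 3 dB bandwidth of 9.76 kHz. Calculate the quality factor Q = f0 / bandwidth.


Step 1: Q = f0 / bandwidth
Step 2: Q = 287.0 / 9.76
Q = 29.4


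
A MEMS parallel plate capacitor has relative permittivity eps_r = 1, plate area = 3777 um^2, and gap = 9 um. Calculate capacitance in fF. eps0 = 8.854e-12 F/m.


Step 1: Convert area to m^2: A = 3777e-12 m^2
Step 2: Convert gap to m: d = 9e-6 m
Step 3: C = eps0 * eps_r * A / d
C = 8.854e-12 * 1 * 3777e-12 / 9e-6
Step 4: Convert to fF (multiply by 1e15).
C = 3.72 fF


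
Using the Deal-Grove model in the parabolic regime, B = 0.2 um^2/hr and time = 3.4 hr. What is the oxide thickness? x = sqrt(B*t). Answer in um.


Step 1: Compute B*t = 0.2 * 3.4 = 0.68
Step 2: x = sqrt(0.68)
x = 0.825 um


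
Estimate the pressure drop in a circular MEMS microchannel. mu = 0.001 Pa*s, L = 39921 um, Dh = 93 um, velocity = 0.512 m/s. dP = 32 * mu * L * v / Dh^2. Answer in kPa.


Step 1: Convert to SI: L = 39921e-6 m, Dh = 93e-6 m
Step 2: dP = 32 * 0.001 * 39921e-6 * 0.512 / (93e-6)^2
Step 3: dP = 75623.27 Pa
Step 4: Convert to kPa: dP = 75.62 kPa


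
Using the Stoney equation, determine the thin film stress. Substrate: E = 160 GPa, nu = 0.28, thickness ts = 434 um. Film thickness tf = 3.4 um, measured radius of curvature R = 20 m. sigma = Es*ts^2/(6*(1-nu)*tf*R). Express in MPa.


Step 1: Compute numerator: Es * ts^2 = 160 * 434^2 = 30136960 (GPa*um^2)
Step 2: Compute denominator (R in um): 6*(1-nu)*tf*R = 6*0.72*3.4*20e6 = 293760000.0 (um^2)
Step 3: sigma (GPa) = 30136960 / 293760000.0 = 1.0259e-01 GPa
Step 4: Convert to MPa (x1000): sigma = 102.6 MPa


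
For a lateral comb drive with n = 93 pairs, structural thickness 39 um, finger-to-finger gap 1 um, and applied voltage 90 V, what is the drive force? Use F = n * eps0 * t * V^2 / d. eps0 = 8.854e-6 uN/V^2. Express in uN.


Step 1: Parameters: n=93, eps0=8.854e-6 uN/V^2, t=39 um, V=90 V, d=1 um
Step 2: V^2 = 8100
Step 3: F = 93 * 8.854e-6 * 39 * 8100 / 1
F = 260.119 uN


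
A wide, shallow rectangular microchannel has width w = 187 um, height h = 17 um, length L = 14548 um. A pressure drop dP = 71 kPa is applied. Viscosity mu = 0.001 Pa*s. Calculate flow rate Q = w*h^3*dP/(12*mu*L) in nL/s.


Step 1: Convert all dimensions to SI (meters).
w = 187e-6 m, h = 17e-6 m, L = 14548e-6 m, dP = 71e3 Pa
Step 2: Q = w * h^3 * dP / (12 * mu * L)
Q = 187e-6 * (17e-6)^3 * 71e3 / (12 * 0.001 * 14548e-6) = 3.7364759e-10 m^3/s
Step 3: Convert Q from m^3/s to nL/s (1 m^3 = 1e12 nL, so multiply by 1e12).
Q = 373.648 nL/s


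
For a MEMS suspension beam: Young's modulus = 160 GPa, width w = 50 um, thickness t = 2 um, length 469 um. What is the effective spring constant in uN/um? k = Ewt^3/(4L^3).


Step 1: Convert E to consistent units (1 GPa = 1000 uN/um^2).
E = 160 GPa = 160000 uN/um^2
Step 2: Compute t^3 = 2^3 = 8
Step 3: Compute L^3 = 469^3 = 103161709
Step 4: k = 160000 * 50 * 8 / (4 * 103161709)
k = 0.1551 uN/um


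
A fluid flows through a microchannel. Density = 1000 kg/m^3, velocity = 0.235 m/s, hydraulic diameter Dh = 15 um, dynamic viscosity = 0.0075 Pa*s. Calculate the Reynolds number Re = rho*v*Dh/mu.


Step 1: Convert Dh to meters: Dh = 15e-6 m
Step 2: Re = rho * v * Dh / mu
Re = 1000 * 0.235 * 15e-6 / 0.0075
Re = 0.47


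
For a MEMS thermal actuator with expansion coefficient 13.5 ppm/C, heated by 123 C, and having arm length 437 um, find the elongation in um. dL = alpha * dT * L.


Step 1: Convert CTE: alpha = 13.5 ppm/C = 13.5e-6 /C
Step 2: dL = 13.5e-6 * 123 * 437
dL = 0.7256 um


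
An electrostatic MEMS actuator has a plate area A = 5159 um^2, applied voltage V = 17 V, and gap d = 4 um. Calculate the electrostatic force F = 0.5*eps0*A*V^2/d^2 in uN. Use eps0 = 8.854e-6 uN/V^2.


Step 1: Identify parameters.
eps0 = 8.854e-6 uN/V^2, A = 5159 um^2, V = 17 V, d = 4 um
Step 2: Compute V^2 = 17^2 = 289
Step 3: Compute d^2 = 4^2 = 16
Step 4: F = 0.5 * 8.854e-6 * 5159 * 289 / 16
F = 0.413 uN


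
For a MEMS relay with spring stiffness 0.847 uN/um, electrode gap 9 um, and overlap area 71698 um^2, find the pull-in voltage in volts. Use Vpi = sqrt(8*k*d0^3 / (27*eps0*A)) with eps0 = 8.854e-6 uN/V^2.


Step 1: Compute numerator: 8 * k * d0^3 = 8 * 0.847 * 9^3 = 4939.704
Step 2: Compute denominator: 27 * eps0 * A = 27 * 8.854e-6 * 71698 = 17.13998
Step 3: Vpi = sqrt(4939.704 / 17.13998)
Vpi = 16.98 V


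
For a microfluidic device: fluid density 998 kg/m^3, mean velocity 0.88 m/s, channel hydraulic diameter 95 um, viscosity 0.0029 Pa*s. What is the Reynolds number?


Step 1: Convert Dh to meters: Dh = 95e-6 m
Step 2: Re = rho * v * Dh / mu
Re = 998 * 0.88 * 95e-6 / 0.0029
Re = 28.77


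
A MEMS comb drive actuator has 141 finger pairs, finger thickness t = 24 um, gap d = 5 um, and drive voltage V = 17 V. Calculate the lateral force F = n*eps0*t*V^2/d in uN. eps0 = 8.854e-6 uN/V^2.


Step 1: Parameters: n=141, eps0=8.854e-6 uN/V^2, t=24 um, V=17 V, d=5 um
Step 2: V^2 = 289
Step 3: F = 141 * 8.854e-6 * 24 * 289 / 5
F = 1.732 uN


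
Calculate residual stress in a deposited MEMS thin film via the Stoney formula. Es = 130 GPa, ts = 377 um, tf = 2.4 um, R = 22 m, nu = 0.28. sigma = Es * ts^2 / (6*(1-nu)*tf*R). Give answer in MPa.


Step 1: Compute numerator: Es * ts^2 = 130 * 377^2 = 18476770 (GPa*um^2)
Step 2: Compute denominator (R in um): 6*(1-nu)*tf*R = 6*0.72*2.4*22e6 = 228096000.0 (um^2)
Step 3: sigma (GPa) = 18476770 / 228096000.0 = 8.1004e-02 GPa
Step 4: Convert to MPa (x1000): sigma = 81.0 MPa


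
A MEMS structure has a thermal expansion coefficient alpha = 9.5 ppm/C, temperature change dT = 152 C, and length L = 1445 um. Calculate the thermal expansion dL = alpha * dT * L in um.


Step 1: Convert CTE: alpha = 9.5 ppm/C = 9.5e-6 /C
Step 2: dL = 9.5e-6 * 152 * 1445
dL = 2.0866 um


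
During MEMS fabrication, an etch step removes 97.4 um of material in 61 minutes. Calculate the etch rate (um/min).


Step 1: Etch rate = depth / time
Step 2: rate = 97.4 / 61
rate = 1.597 um/min


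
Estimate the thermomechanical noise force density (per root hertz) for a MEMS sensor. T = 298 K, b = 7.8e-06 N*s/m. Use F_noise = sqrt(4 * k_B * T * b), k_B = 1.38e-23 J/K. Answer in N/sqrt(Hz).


Step 1: Compute 4 * k_B * T * b
= 4 * 1.38e-23 * 298 * 7.8e-06
= 1.2831e-25 N^2/Hz
Step 2: F_noise = sqrt(1.2831e-25)
F_noise = 3.58e-13 N/sqrt(Hz)


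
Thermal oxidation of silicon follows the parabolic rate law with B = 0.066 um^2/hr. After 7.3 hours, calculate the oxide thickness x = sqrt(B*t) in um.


Step 1: Compute B*t = 0.066 * 7.3 = 0.4818
Step 2: x = sqrt(0.4818)
x = 0.694 um


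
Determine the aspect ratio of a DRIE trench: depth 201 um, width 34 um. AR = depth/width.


Step 1: AR = depth / width
Step 2: AR = 201 / 34
AR = 5.9


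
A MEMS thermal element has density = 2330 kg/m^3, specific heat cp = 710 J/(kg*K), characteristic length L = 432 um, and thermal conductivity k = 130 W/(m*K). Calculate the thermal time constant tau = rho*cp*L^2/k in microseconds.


Step 1: Convert L to m: L = 432e-6 m
Step 2: L^2 = (432e-6)^2 = 1.86624e-07 m^2
Step 3: tau = 2330 * 710 * 1.86624e-07 / 130 = 2.37486218e-03 s
Step 4: Convert to microseconds (multiply by 1e6).
tau = 2374.862 us


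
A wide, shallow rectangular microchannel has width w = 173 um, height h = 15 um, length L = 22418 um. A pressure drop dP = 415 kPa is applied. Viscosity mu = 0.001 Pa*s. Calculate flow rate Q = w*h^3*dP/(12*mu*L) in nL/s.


Step 1: Convert all dimensions to SI (meters).
w = 173e-6 m, h = 15e-6 m, L = 22418e-6 m, dP = 415e3 Pa
Step 2: Q = w * h^3 * dP / (12 * mu * L)
Q = 173e-6 * (15e-6)^3 * 415e3 / (12 * 0.001 * 22418e-6) = 9.007201e-10 m^3/s
Step 3: Convert Q from m^3/s to nL/s (1 m^3 = 1e12 nL, so multiply by 1e12).
Q = 900.72 nL/s


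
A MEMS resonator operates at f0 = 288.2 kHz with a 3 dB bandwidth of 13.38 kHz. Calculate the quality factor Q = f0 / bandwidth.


Step 1: Q = f0 / bandwidth
Step 2: Q = 288.2 / 13.38
Q = 21.5


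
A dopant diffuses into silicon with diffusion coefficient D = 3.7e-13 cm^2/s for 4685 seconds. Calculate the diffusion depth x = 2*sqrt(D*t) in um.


Step 1: Compute D*t = 3.7e-13 * 4685 = 1.73345e-09 cm^2
Step 2: sqrt(D*t) = 4.1635e-05 cm
Step 3: x = 2 * 4.1635e-05 cm = 8.327e-05 cm
Step 4: Convert to um (1 cm = 1e4 um): x = 0.833 um


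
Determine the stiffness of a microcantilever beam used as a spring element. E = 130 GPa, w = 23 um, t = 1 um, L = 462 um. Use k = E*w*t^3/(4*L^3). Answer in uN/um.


Step 1: Convert E to consistent units (1 GPa = 1000 uN/um^2).
E = 130 GPa = 130000 uN/um^2
Step 2: Compute t^3 = 1^3 = 1
Step 3: Compute L^3 = 462^3 = 98611128
Step 4: k = 130000 * 23 * 1 / (4 * 98611128)
k = 0.0076 uN/um


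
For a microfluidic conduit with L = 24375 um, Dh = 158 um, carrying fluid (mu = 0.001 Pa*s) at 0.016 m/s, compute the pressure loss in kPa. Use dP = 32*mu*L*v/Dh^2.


Step 1: Convert to SI: L = 24375e-6 m, Dh = 158e-6 m
Step 2: dP = 32 * 0.001 * 24375e-6 * 0.016 / (158e-6)^2
Step 3: dP = 499.92 Pa
Step 4: Convert to kPa: dP = 0.5 kPa


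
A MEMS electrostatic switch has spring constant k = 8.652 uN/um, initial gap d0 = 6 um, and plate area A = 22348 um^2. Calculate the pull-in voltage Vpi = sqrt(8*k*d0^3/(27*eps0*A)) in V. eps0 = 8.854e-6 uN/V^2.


Step 1: Compute numerator: 8 * k * d0^3 = 8 * 8.652 * 6^3 = 14950.656
Step 2: Compute denominator: 27 * eps0 * A = 27 * 8.854e-6 * 22348 = 5.342468
Step 3: Vpi = sqrt(14950.656 / 5.342468)
Vpi = 52.9 V


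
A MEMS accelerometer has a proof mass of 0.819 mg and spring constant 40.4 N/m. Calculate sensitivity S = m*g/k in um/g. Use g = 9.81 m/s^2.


Step 1: Convert mass: m = 0.819 mg = 8.19e-07 kg
Step 2: S = m * g / k = 8.19e-07 * 9.81 / 40.4
Step 3: S = 1.99e-07 m/g
Step 4: Convert to um/g: S = 0.199 um/g


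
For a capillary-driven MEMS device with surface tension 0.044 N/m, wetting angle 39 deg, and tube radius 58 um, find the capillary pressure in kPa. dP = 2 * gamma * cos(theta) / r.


Step 1: cos(39 deg) = 0.7771
Step 2: Convert r to m: r = 58e-6 m
Step 3: dP = 2 * 0.044 * 0.7771 / 58e-6 = 1179.0 Pa
Step 4: Convert Pa to kPa (divide by 1000).
dP = 1.18 kPa


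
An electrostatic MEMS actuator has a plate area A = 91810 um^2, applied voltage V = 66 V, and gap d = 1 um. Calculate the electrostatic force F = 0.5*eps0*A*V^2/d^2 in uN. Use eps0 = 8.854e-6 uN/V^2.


Step 1: Identify parameters.
eps0 = 8.854e-6 uN/V^2, A = 91810 um^2, V = 66 V, d = 1 um
Step 2: Compute V^2 = 66^2 = 4356
Step 3: Compute d^2 = 1^2 = 1
Step 4: F = 0.5 * 8.854e-6 * 91810 * 4356 / 1
F = 1770.465 uN


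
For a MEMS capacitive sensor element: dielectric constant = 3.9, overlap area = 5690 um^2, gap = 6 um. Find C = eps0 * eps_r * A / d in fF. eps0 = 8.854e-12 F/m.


Step 1: Convert area to m^2: A = 5690e-12 m^2
Step 2: Convert gap to m: d = 6e-6 m
Step 3: C = eps0 * eps_r * A / d
C = 8.854e-12 * 3.9 * 5690e-12 / 6e-6
Step 4: Convert to fF (multiply by 1e15).
C = 32.75 fF


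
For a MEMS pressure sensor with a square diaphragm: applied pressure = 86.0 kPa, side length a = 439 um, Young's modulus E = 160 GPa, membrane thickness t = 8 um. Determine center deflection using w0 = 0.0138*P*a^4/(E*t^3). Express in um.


Step 1: Convert pressure to compatible units (E is in GPa, so P in GPa).
P = 86.0 kPa = 86.0e-6 GPa
Step 2: Compute numerator: 0.0138 * P * a^4.
a^4 = 439^4 = 37141383841
numerator = 0.0138 * 86.0e-6 * 37141383841 = 4.40794e+04
Step 3: Compute denominator: E * t^3 = 160 * 8^3 = 81920
Step 4: w0 = numerator / denominator = 4.40794e+04 / 81920 = 0.5381 um


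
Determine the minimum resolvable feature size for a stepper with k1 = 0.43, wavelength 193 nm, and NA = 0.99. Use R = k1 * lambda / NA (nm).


Step 1: Identify values: k1 = 0.43, lambda = 193 nm, NA = 0.99
Step 2: R = k1 * lambda / NA
R = 0.43 * 193 / 0.99
R = 83.8 nm


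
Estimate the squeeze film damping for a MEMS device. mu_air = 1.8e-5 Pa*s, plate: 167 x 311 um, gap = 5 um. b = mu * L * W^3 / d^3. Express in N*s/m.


Step 1: Convert to SI.
L = 167e-6 m, W = 311e-6 m, d = 5e-6 m
Step 2: W^3 = (311e-6)^3 = 3.01e-11 m^3
Step 3: d^3 = (5e-6)^3 = 1.25e-16 m^3
Step 4: b = 1.8e-5 * 167e-6 * 3.01e-11 / 1.25e-16
b = 7.23e-04 N*s/m


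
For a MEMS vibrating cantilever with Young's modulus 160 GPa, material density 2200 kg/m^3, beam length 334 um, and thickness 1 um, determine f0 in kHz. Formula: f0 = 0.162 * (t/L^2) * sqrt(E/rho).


Step 1: Convert units to SI.
t_SI = 1e-6 m, L_SI = 334e-6 m
Step 2: Calculate sqrt(E/rho).
sqrt(160e9 / 2200) = 8528.03 m/s
Step 3: Compute f0.
f0 = 0.162 * 1e-6 / (334e-6)^2 * 8528.03 = 12384.3 Hz = 12.38 kHz


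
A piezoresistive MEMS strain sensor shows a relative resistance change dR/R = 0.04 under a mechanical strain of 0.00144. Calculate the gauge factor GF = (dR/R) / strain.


Step 1: Identify values.
dR/R = 0.04, strain = 0.00144
Step 2: GF = (dR/R) / strain = 0.04 / 0.00144
GF = 27.8


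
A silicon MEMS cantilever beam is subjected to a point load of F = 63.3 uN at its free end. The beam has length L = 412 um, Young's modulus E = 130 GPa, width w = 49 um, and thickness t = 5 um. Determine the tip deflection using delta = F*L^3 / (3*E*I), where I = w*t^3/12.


Step 1: Calculate the second moment of area.
I = w * t^3 / 12 = 49 * 5^3 / 12 = 510.4167 um^4
Step 2: Convert E to consistent units (1 GPa = 1000 uN/um^2).
E = 130 GPa = 130000 uN/um^2
Step 3: Calculate tip deflection.
delta = F * L^3 / (3 * E * I)
delta = 63.3 * 412^3 / (3 * 130000 * 510.4167)
delta = 22.2385 um


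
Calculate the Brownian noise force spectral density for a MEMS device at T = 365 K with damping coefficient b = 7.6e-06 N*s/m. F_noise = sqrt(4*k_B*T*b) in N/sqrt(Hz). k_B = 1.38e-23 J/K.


Step 1: Compute 4 * k_B * T * b
= 4 * 1.38e-23 * 365 * 7.6e-06
= 1.5312e-25 N^2/Hz
Step 2: F_noise = sqrt(1.5312e-25)
F_noise = 3.91e-13 N/sqrt(Hz)


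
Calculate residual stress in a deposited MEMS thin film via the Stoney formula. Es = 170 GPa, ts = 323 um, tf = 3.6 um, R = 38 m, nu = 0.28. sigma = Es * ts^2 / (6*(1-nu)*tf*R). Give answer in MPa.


Step 1: Compute numerator: Es * ts^2 = 170 * 323^2 = 17735930 (GPa*um^2)
Step 2: Compute denominator (R in um): 6*(1-nu)*tf*R = 6*0.72*3.6*38e6 = 590976000.0 (um^2)
Step 3: sigma (GPa) = 17735930 / 590976000.0 = 3.0011e-02 GPa
Step 4: Convert to MPa (x1000): sigma = 30.0 MPa


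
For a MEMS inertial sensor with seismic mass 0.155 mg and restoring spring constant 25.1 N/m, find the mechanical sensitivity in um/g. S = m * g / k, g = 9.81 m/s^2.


Step 1: Convert mass: m = 0.155 mg = 1.55e-07 kg
Step 2: S = m * g / k = 1.55e-07 * 9.81 / 25.1
Step 3: S = 6.06e-08 m/g
Step 4: Convert to um/g: S = 0.061 um/g


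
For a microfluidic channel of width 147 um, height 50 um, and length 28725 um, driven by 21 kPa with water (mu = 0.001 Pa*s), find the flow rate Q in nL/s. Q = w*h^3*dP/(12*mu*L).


Step 1: Convert all dimensions to SI (meters).
w = 147e-6 m, h = 50e-6 m, L = 28725e-6 m, dP = 21e3 Pa
Step 2: Q = w * h^3 * dP / (12 * mu * L)
Q = 147e-6 * (50e-6)^3 * 21e3 / (12 * 0.001 * 28725e-6) = 1.1194517e-09 m^3/s
Step 3: Convert Q from m^3/s to nL/s (1 m^3 = 1e12 nL, so multiply by 1e12).
Q = 1119.452 nL/s


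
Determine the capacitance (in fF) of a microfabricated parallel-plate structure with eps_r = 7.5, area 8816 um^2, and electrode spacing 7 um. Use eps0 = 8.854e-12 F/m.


Step 1: Convert area to m^2: A = 8816e-12 m^2
Step 2: Convert gap to m: d = 7e-6 m
Step 3: C = eps0 * eps_r * A / d
C = 8.854e-12 * 7.5 * 8816e-12 / 7e-6
Step 4: Convert to fF (multiply by 1e15).
C = 83.63 fF


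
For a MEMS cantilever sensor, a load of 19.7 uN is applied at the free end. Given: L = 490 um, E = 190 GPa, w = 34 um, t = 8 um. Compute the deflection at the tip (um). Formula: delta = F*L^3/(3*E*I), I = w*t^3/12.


Step 1: Calculate the second moment of area.
I = w * t^3 / 12 = 34 * 8^3 / 12 = 1450.6667 um^4
Step 2: Convert E to consistent units (1 GPa = 1000 uN/um^2).
E = 190 GPa = 190000 uN/um^2
Step 3: Calculate tip deflection.
delta = F * L^3 / (3 * E * I)
delta = 19.7 * 490^3 / (3 * 190000 * 1450.6667)
delta = 2.8029 um


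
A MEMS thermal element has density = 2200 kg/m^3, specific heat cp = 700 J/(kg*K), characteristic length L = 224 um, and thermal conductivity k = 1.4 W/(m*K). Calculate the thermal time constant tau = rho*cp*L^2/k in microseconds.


Step 1: Convert L to m: L = 224e-6 m
Step 2: L^2 = (224e-6)^2 = 5.0176e-08 m^2
Step 3: tau = 2200 * 700 * 5.0176e-08 / 1.4 = 5.51936e-02 s
Step 4: Convert to microseconds (multiply by 1e6).
tau = 55193.6 us


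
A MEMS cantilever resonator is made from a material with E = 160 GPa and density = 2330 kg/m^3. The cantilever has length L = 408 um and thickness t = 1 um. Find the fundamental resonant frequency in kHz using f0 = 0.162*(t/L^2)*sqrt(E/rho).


Step 1: Convert units to SI.
t_SI = 1e-6 m, L_SI = 408e-6 m
Step 2: Calculate sqrt(E/rho).
sqrt(160e9 / 2330) = 8286.71 m/s
Step 3: Compute f0.
f0 = 0.162 * 1e-6 / (408e-6)^2 * 8286.71 = 8064.5 Hz = 8.06 kHz


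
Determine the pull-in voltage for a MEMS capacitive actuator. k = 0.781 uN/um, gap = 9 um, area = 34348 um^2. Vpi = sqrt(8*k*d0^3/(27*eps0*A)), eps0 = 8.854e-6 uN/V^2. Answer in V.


Step 1: Compute numerator: 8 * k * d0^3 = 8 * 0.781 * 9^3 = 4554.792
Step 2: Compute denominator: 27 * eps0 * A = 27 * 8.854e-6 * 34348 = 8.211164
Step 3: Vpi = sqrt(4554.792 / 8.211164)
Vpi = 23.55 V


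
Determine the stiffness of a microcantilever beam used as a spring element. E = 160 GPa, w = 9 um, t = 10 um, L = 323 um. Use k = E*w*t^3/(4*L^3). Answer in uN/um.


Step 1: Convert E to consistent units (1 GPa = 1000 uN/um^2).
E = 160 GPa = 160000 uN/um^2
Step 2: Compute t^3 = 10^3 = 1000
Step 3: Compute L^3 = 323^3 = 33698267
Step 4: k = 160000 * 9 * 1000 / (4 * 33698267)
k = 10.683 uN/um


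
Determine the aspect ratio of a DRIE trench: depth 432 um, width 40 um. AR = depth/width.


Step 1: AR = depth / width
Step 2: AR = 432 / 40
AR = 10.8


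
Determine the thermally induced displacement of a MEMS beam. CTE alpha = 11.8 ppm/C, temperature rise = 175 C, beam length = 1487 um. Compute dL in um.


Step 1: Convert CTE: alpha = 11.8 ppm/C = 11.8e-6 /C
Step 2: dL = 11.8e-6 * 175 * 1487
dL = 3.0707 um


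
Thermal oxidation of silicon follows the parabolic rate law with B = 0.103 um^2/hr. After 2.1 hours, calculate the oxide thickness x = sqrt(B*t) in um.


Step 1: Compute B*t = 0.103 * 2.1 = 0.2163
Step 2: x = sqrt(0.2163)
x = 0.465 um


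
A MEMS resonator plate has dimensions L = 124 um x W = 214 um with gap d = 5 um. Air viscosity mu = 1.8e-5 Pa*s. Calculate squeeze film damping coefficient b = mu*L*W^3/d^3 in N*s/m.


Step 1: Convert to SI.
L = 124e-6 m, W = 214e-6 m, d = 5e-6 m
Step 2: W^3 = (214e-6)^3 = 9.80e-12 m^3
Step 3: d^3 = (5e-6)^3 = 1.25e-16 m^3
Step 4: b = 1.8e-5 * 124e-6 * 9.80e-12 / 1.25e-16
b = 1.75e-04 N*s/m


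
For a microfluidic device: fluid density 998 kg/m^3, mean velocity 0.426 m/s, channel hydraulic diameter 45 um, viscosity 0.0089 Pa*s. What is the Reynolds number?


Step 1: Convert Dh to meters: Dh = 45e-6 m
Step 2: Re = rho * v * Dh / mu
Re = 998 * 0.426 * 45e-6 / 0.0089
Re = 2.15


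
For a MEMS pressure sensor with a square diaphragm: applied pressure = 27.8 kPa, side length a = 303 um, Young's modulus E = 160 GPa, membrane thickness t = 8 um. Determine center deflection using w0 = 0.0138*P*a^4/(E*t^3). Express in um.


Step 1: Convert pressure to compatible units (E is in GPa, so P in GPa).
P = 27.8 kPa = 27.8e-6 GPa
Step 2: Compute numerator: 0.0138 * P * a^4.
a^4 = 303^4 = 8428892481
numerator = 0.0138 * 27.8e-6 * 8428892481 = 3.2337e+03
Step 3: Compute denominator: E * t^3 = 160 * 8^3 = 81920
Step 4: w0 = numerator / denominator = 3.2337e+03 / 81920 = 0.0395 um


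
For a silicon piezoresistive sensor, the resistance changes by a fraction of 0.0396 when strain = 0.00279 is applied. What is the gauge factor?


Step 1: Identify values.
dR/R = 0.0396, strain = 0.00279
Step 2: GF = (dR/R) / strain = 0.0396 / 0.00279
GF = 14.2


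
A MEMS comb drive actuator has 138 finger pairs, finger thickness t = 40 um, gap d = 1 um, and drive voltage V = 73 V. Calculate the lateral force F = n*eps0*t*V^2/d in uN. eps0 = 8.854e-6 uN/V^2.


Step 1: Parameters: n=138, eps0=8.854e-6 uN/V^2, t=40 um, V=73 V, d=1 um
Step 2: V^2 = 5329
Step 3: F = 138 * 8.854e-6 * 40 * 5329 / 1
F = 260.45 uN


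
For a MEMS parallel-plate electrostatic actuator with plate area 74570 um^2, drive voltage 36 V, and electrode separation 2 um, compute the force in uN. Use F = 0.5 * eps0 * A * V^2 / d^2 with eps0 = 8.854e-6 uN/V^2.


Step 1: Identify parameters.
eps0 = 8.854e-6 uN/V^2, A = 74570 um^2, V = 36 V, d = 2 um
Step 2: Compute V^2 = 36^2 = 1296
Step 3: Compute d^2 = 2^2 = 4
Step 4: F = 0.5 * 8.854e-6 * 74570 * 1296 / 4
F = 106.959 uN


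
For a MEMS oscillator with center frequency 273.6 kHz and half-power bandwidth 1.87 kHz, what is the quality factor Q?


Step 1: Q = f0 / bandwidth
Step 2: Q = 273.6 / 1.87
Q = 146.3


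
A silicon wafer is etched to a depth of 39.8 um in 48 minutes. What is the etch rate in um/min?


Step 1: Etch rate = depth / time
Step 2: rate = 39.8 / 48
rate = 0.829 um/min


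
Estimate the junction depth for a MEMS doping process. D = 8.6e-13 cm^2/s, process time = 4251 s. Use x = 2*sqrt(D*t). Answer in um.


Step 1: Compute D*t = 8.6e-13 * 4251 = 3.65586e-09 cm^2
Step 2: sqrt(D*t) = 6.04637e-05 cm
Step 3: x = 2 * 6.04637e-05 cm = 1.209274e-04 cm
Step 4: Convert to um (1 cm = 1e4 um): x = 1.209 um


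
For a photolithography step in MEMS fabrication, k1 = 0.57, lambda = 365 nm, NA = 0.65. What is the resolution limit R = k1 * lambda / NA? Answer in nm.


Step 1: Identify values: k1 = 0.57, lambda = 365 nm, NA = 0.65
Step 2: R = k1 * lambda / NA
R = 0.57 * 365 / 0.65
R = 320.1 nm


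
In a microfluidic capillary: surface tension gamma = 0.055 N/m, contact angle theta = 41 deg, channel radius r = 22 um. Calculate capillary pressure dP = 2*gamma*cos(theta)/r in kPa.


Step 1: cos(41 deg) = 0.7547
Step 2: Convert r to m: r = 22e-6 m
Step 3: dP = 2 * 0.055 * 0.7547 / 22e-6 = 3773.5 Pa
Step 4: Convert Pa to kPa (divide by 1000).
dP = 3.77 kPa


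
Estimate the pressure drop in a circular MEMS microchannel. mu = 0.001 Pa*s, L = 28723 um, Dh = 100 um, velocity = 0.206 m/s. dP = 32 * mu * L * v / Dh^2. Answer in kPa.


Step 1: Convert to SI: L = 28723e-6 m, Dh = 100e-6 m
Step 2: dP = 32 * 0.001 * 28723e-6 * 0.206 / (100e-6)^2
Step 3: dP = 18934.20 Pa
Step 4: Convert to kPa: dP = 18.93 kPa


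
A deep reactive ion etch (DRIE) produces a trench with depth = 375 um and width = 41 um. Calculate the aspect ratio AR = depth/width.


Step 1: AR = depth / width
Step 2: AR = 375 / 41
AR = 9.1


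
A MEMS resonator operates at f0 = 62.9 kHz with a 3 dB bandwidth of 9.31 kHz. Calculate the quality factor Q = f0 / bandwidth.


Step 1: Q = f0 / bandwidth
Step 2: Q = 62.9 / 9.31
Q = 6.8


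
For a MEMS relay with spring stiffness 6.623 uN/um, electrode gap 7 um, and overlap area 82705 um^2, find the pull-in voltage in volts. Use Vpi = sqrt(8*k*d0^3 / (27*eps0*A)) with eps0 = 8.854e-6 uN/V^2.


Step 1: Compute numerator: 8 * k * d0^3 = 8 * 6.623 * 7^3 = 18173.512
Step 2: Compute denominator: 27 * eps0 * A = 27 * 8.854e-6 * 82705 = 19.771292
Step 3: Vpi = sqrt(18173.512 / 19.771292)
Vpi = 30.32 V


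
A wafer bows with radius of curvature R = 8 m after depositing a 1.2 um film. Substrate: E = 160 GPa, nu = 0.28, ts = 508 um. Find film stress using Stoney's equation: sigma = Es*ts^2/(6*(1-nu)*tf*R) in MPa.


Step 1: Compute numerator: Es * ts^2 = 160 * 508^2 = 41290240 (GPa*um^2)
Step 2: Compute denominator (R in um): 6*(1-nu)*tf*R = 6*0.72*1.2*8e6 = 41472000.0 (um^2)
Step 3: sigma (GPa) = 41290240 / 41472000.0 = 9.95617e-01 GPa
Step 4: Convert to MPa (x1000): sigma = 995.6 MPa


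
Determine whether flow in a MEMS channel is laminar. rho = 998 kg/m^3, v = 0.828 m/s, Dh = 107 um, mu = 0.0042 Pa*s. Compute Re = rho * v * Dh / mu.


Step 1: Convert Dh to meters: Dh = 107e-6 m
Step 2: Re = rho * v * Dh / mu
Re = 998 * 0.828 * 107e-6 / 0.0042
Re = 21.052
Since Re = 21.052 is below ~2300, the flow is laminar.


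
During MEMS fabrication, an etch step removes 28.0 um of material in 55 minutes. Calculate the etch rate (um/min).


Step 1: Etch rate = depth / time
Step 2: rate = 28.0 / 55
rate = 0.509 um/min


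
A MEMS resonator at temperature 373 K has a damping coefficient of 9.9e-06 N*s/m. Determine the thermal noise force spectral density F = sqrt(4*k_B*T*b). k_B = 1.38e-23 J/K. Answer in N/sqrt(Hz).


Step 1: Compute 4 * k_B * T * b
= 4 * 1.38e-23 * 373 * 9.9e-06
= 2.0384e-25 N^2/Hz
Step 2: F_noise = sqrt(2.0384e-25)
F_noise = 4.51e-13 N/sqrt(Hz)


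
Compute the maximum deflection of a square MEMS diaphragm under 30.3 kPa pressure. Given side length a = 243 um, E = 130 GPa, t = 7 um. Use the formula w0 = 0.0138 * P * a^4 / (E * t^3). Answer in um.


Step 1: Convert pressure to compatible units (E is in GPa, so P in GPa).
P = 30.3 kPa = 30.3e-6 GPa
Step 2: Compute numerator: 0.0138 * P * a^4.
a^4 = 243^4 = 3486784401
numerator = 0.0138 * 30.3e-6 * 3486784401 = 1.458e+03
Step 3: Compute denominator: E * t^3 = 130 * 7^3 = 44590
Step 4: w0 = numerator / denominator = 1.458e+03 / 44590 = 0.0327 um


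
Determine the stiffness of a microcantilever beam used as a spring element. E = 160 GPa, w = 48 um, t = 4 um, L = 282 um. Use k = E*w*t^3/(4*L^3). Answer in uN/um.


Step 1: Convert E to consistent units (1 GPa = 1000 uN/um^2).
E = 160 GPa = 160000 uN/um^2
Step 2: Compute t^3 = 4^3 = 64
Step 3: Compute L^3 = 282^3 = 22425768
Step 4: k = 160000 * 48 * 64 / (4 * 22425768)
k = 5.4794 uN/um


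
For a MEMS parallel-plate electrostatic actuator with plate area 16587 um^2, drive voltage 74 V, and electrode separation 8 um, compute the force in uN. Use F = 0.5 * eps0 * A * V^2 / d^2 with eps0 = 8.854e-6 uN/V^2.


Step 1: Identify parameters.
eps0 = 8.854e-6 uN/V^2, A = 16587 um^2, V = 74 V, d = 8 um
Step 2: Compute V^2 = 74^2 = 5476
Step 3: Compute d^2 = 8^2 = 64
Step 4: F = 0.5 * 8.854e-6 * 16587 * 5476 / 64
F = 6.283 uN


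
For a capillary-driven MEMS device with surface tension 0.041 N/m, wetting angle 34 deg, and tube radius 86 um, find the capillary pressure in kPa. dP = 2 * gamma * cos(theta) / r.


Step 1: cos(34 deg) = 0.829
Step 2: Convert r to m: r = 86e-6 m
Step 3: dP = 2 * 0.041 * 0.829 / 86e-6 = 790.4 Pa
Step 4: Convert Pa to kPa (divide by 1000).
dP = 0.79 kPa


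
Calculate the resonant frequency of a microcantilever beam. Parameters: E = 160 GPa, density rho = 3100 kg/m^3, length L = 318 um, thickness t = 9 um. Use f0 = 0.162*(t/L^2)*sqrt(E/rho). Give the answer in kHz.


Step 1: Convert units to SI.
t_SI = 9e-6 m, L_SI = 318e-6 m
Step 2: Calculate sqrt(E/rho).
sqrt(160e9 / 3100) = 7184.21 m/s
Step 3: Compute f0.
f0 = 0.162 * 9e-6 / (318e-6)^2 * 7184.21 = 103581.5 Hz = 103.58 kHz


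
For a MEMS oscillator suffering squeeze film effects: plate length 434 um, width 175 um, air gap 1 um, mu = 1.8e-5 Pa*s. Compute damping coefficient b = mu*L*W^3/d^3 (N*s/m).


Step 1: Convert to SI.
L = 434e-6 m, W = 175e-6 m, d = 1e-6 m
Step 2: W^3 = (175e-6)^3 = 5.36e-12 m^3
Step 3: d^3 = (1e-6)^3 = 1.00e-18 m^3
Step 4: b = 1.8e-5 * 434e-6 * 5.36e-12 / 1.00e-18
b = 4.19e-02 N*s/m


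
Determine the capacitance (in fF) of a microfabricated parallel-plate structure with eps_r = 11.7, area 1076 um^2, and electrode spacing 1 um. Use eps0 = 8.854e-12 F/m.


Step 1: Convert area to m^2: A = 1076e-12 m^2
Step 2: Convert gap to m: d = 1e-6 m
Step 3: C = eps0 * eps_r * A / d
C = 8.854e-12 * 11.7 * 1076e-12 / 1e-6
Step 4: Convert to fF (multiply by 1e15).
C = 111.46 fF


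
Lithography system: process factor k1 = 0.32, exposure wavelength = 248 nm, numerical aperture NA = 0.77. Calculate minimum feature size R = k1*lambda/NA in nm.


Step 1: Identify values: k1 = 0.32, lambda = 248 nm, NA = 0.77
Step 2: R = k1 * lambda / NA
R = 0.32 * 248 / 0.77
R = 103.1 nm


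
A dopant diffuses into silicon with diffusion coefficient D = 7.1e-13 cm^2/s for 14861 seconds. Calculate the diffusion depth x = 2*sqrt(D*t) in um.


Step 1: Compute D*t = 7.1e-13 * 14861 = 1.055131e-08 cm^2
Step 2: sqrt(D*t) = 1.0272e-04 cm
Step 3: x = 2 * 1.0272e-04 cm = 2.0544e-04 cm
Step 4: Convert to um (1 cm = 1e4 um): x = 2.054 um


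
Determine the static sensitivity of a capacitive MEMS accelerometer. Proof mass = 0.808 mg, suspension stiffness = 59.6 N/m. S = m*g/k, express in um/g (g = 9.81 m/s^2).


Step 1: Convert mass: m = 0.808 mg = 8.08e-07 kg
Step 2: S = m * g / k = 8.08e-07 * 9.81 / 59.6
Step 3: S = 1.33e-07 m/g
Step 4: Convert to um/g: S = 0.133 um/g


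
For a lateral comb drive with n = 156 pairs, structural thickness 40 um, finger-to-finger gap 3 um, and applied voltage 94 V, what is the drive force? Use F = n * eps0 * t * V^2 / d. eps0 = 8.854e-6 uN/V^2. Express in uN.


Step 1: Parameters: n=156, eps0=8.854e-6 uN/V^2, t=40 um, V=94 V, d=3 um
Step 2: V^2 = 8836
Step 3: F = 156 * 8.854e-6 * 40 * 8836 / 3
F = 162.727 uN


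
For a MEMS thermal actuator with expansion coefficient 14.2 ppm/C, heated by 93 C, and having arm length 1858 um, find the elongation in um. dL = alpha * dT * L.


Step 1: Convert CTE: alpha = 14.2 ppm/C = 14.2e-6 /C
Step 2: dL = 14.2e-6 * 93 * 1858
dL = 2.4537 um


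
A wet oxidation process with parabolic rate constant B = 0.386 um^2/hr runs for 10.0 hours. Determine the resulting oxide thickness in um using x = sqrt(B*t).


Step 1: Compute B*t = 0.386 * 10.0 = 3.86
Step 2: x = sqrt(3.86)
x = 1.965 um


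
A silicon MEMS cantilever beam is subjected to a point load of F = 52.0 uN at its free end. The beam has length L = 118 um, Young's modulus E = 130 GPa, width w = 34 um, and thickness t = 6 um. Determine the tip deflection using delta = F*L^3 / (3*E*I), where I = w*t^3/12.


Step 1: Calculate the second moment of area.
I = w * t^3 / 12 = 34 * 6^3 / 12 = 612.0 um^4
Step 2: Convert E to consistent units (1 GPa = 1000 uN/um^2).
E = 130 GPa = 130000 uN/um^2
Step 3: Calculate tip deflection.
delta = F * L^3 / (3 * E * I)
delta = 52.0 * 118^3 / (3 * 130000 * 612.0)
delta = 0.358 um


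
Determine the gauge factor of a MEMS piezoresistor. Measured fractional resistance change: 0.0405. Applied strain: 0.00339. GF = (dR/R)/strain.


Step 1: Identify values.
dR/R = 0.0405, strain = 0.00339
Step 2: GF = (dR/R) / strain = 0.0405 / 0.00339
GF = 11.9


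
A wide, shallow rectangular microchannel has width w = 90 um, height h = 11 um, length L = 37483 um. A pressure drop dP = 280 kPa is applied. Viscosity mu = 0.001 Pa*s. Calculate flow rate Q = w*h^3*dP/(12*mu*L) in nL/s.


Step 1: Convert all dimensions to SI (meters).
w = 90e-6 m, h = 11e-6 m, L = 37483e-6 m, dP = 280e3 Pa
Step 2: Q = w * h^3 * dP / (12 * mu * L)
Q = 90e-6 * (11e-6)^3 * 280e3 / (12 * 0.001 * 37483e-6) = 7.45698e-11 m^3/s
Step 3: Convert Q from m^3/s to nL/s (1 m^3 = 1e12 nL, so multiply by 1e12).
Q = 74.57 nL/s


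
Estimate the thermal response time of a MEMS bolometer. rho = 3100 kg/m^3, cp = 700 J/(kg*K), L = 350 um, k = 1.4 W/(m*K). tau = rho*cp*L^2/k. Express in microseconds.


Step 1: Convert L to m: L = 350e-6 m
Step 2: L^2 = (350e-6)^2 = 1.225e-07 m^2
Step 3: tau = 3100 * 700 * 1.225e-07 / 1.4 = 1.89875e-01 s
Step 4: Convert to microseconds (multiply by 1e6).
tau = 189875.0 us


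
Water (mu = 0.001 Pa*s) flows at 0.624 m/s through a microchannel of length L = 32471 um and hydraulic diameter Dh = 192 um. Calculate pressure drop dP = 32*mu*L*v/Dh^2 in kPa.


Step 1: Convert to SI: L = 32471e-6 m, Dh = 192e-6 m
Step 2: dP = 32 * 0.001 * 32471e-6 * 0.624 / (192e-6)^2
Step 3: dP = 17588.46 Pa
Step 4: Convert to kPa: dP = 17.59 kPa
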